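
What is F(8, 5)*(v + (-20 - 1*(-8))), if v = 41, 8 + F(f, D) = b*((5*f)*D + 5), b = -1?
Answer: -6177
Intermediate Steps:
F(f, D) = -13 - 5*D*f (F(f, D) = -8 - ((5*f)*D + 5) = -8 - (5*D*f + 5) = -8 - (5 + 5*D*f) = -8 + (-5 - 5*D*f) = -13 - 5*D*f)
F(8, 5)*(v + (-20 - 1*(-8))) = (-13 - 5*5*8)*(41 + (-20 - 1*(-8))) = (-13 - 200)*(41 + (-20 + 8)) = -213*(41 - 12) = -213*29 = -6177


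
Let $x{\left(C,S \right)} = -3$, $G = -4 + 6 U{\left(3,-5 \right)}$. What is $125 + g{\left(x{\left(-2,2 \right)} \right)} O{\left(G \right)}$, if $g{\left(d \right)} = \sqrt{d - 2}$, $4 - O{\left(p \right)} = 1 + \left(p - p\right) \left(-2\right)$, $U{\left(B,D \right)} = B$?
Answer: $125 + 3 i \sqrt{5} \approx 125.0 + 6.7082 i$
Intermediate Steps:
$G = 14$ ($G = -4 + 6 \cdot 3 = -4 + 18 = 14$)
$O{\left(p \right)} = 3$ ($O{\left(p \right)} = 4 - \left(1 + \left(p - p\right) \left(-2\right)\right) = 4 - \left(1 + 0 \left(-2\right)\right) = 4 - \left(1 + 0\right) = 4 - 1 = 3$)
$g{\left(d \right)} = \sqrt{-2 + d}$
$125 + g{\left(x{\left(-2,2 \right)} \right)} O{\left(G \right)} = 125 + \sqrt{-2 - 3} \cdot 3 = 125 + \sqrt{-5} \cdot 3 = 125 + i \sqrt{5} \cdot 3 = 125 + 3 i \sqrt{5}$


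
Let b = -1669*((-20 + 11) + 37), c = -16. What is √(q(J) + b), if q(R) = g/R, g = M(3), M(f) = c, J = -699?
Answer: 2*I*√5708322687/699 ≈ 216.18*I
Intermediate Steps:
M(f) = -16
g = -16
b = -46732 (b = -1669*(-9 + 37) = -1669*28 = -46732)
q(R) = -16/R
√(q(J) + b) = √(-16/(-699) - 46732) = √(-16*(-1/699) - 46732) = √(16/699 - 46732) = √(-32665652/699) = 2*I*√5708322687/699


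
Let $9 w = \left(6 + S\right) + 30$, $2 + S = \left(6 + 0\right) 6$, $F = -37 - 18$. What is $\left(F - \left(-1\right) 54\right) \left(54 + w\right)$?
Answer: $- \frac{556}{9} \approx -61.778$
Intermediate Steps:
$F = -55$ ($F = -37 - 18 = -55$)
$S = 34$ ($S = -2 + \left(6 + 0\right) 6 = -2 + 6 \cdot 6 = -2 + 36 = 34$)
$w = \frac{70}{9}$ ($w = \frac{\left(6 + 34\right) + 30}{9} = \frac{40 + 30}{9} = \frac{1}{9} \cdot 70 = \frac{70}{9} \approx 7.7778$)
$\left(F - \left(-1\right) 54\right) \left(54 + w\right) = \left(-55 - \left(-1\right) 54\right) \left(54 + \frac{70}{9}\right) = \left(-55 - -54\right) \frac{556}{9} = \left(-55 + 54\right) \frac{556}{9} = \left(-1\right) \frac{556}{9} = - \frac{556}{9}$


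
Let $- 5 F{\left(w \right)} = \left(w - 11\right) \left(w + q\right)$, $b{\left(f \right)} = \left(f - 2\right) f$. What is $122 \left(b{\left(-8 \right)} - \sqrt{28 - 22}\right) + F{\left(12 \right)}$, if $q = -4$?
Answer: $\frac{48792}{5} - 122 \sqrt{6} \approx 9459.6$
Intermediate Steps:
$b{\left(f \right)} = f \left(-2 + f\right)$ ($b{\left(f \right)} = \left(-2 + f\right) f = f \left(-2 + f\right)$)
$F{\left(w \right)} = - \frac{\left(-11 + w\right) \left(-4 + w\right)}{5}$ ($F{\left(w \right)} = - \frac{\left(w - 11\right) \left(w - 4\right)}{5} = - \frac{\left(-11 + w\right) \left(-4 + w\right)}{5}$)
$122 \left(b{\left(-8 \right)} - \sqrt{28 - 22}\right) + F{\left(12 \right)} = 122 \left(- 8 \left(-2 - 8\right) - \sqrt{28 - 22}\right) - \left(- \frac{136}{5} + \frac{144}{5}\right) = 122 \left(\left(-8\right) \left(-10\right) - \sqrt{6}\right) - \frac{8}{5} = 122 \left(80 - \sqrt{6}\right) - \frac{8}{5} = \left(9760 - 122 \sqrt{6}\right) - \frac{8}{5} = \frac{48792}{5} - 122 \sqrt{6}$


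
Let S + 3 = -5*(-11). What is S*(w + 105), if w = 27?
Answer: 6864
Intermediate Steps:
S = 52 (S = -3 - 5*(-11) = -3 + 55 = 52)
S*(w + 105) = 52*(27 + 105) = 52*132 = 6864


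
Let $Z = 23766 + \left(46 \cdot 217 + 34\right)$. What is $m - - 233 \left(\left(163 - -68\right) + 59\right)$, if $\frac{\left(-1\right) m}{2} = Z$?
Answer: $6$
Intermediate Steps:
$Z = 33782$ ($Z = 23766 + \left(9982 + 34\right) = 23766 + 10016 = 33782$)
$m = -67564$ ($m = \left(-2\right) 33782 = -67564$)
$m - - 233 \left(\left(163 - -68\right) + 59\right) = -67564 - - 233 \left(\left(163 - -68\right) + 59\right) = -67564 - - 233 \left(\left(163 + 68\right) + 59\right) = -67564 - - 233 \left(231 + 59\right) = -67564 - \left(-233\right) 290 = -67564 - -67570 = -67564 + 67570 = 6$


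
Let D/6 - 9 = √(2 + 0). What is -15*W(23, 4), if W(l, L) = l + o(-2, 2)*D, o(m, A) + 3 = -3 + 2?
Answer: 2895 + 360*√2 ≈ 3404.1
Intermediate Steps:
o(m, A) = -4 (o(m, A) = -3 + (-3 + 2) = -3 - 1 = -4)
D = 54 + 6*√2 (D = 54 + 6*√(2 + 0) = 54 + 6*√2 ≈ 62.485)
W(l, L) = -216 + l - 24*√2 (W(l, L) = l - 4*(54 + 6*√2) = l + (-216 - 24*√2) = -216 + l - 24*√2)
-15*W(23, 4) = -15*(-216 + 23 - 24*√2) = -15*(-193 - 24*√2) = 2895 + 360*√2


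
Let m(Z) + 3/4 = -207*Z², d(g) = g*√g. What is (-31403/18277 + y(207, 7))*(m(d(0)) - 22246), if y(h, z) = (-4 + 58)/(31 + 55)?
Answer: 38124255475/1571822 ≈ 24255.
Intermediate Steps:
d(g) = g^(3/2)
y(h, z) = 27/43 (y(h, z) = 54/86 = 54*(1/86) = 27/43)
m(Z) = -¾ - 207*Z²
(-31403/18277 + y(207, 7))*(m(d(0)) - 22246) = (-31403/18277 + 27/43)*((-¾ - 207*(0^(3/2))²) - 22246) = (-31403*1/18277 + 27/43)*((-¾ - 207*0²) - 22246) = (-31403/18277 + 27/43)*((-¾ - 207*0) - 22246) = -856850*((-¾ + 0) - 22246)/785911 = -856850*(-¾ - 22246)/785911 = -856850/785911*(-88987/4) = 38124255475/1571822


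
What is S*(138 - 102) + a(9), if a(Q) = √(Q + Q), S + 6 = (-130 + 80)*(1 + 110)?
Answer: -200016 + 3*√2 ≈ -2.0001e+5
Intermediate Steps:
S = -5556 (S = -6 + (-130 + 80)*(1 + 110) = -6 - 50*111 = -6 - 5550 = -5556)
a(Q) = √2*√Q (a(Q) = √(2*Q) = √2*√Q)
S*(138 - 102) + a(9) = -5556*(138 - 102) + √2*√9 = -5556*36 + √2*3 = -200016 + 3*√2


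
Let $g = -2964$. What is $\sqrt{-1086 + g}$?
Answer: $45 i \sqrt{2} \approx 63.64 i$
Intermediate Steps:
$\sqrt{-1086 + g} = \sqrt{-1086 - 2964} = \sqrt{-4050} = 45 i \sqrt{2}$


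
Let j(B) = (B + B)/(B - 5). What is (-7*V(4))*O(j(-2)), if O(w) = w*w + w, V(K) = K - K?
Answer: 0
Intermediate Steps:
j(B) = 2*B/(-5 + B) (j(B) = (2*B)/(-5 + B) = 2*B/(-5 + B))
V(K) = 0
O(w) = w + w**2 (O(w) = w**2 + w = w + w**2)
(-7*V(4))*O(j(-2)) = (-7*0)*((2*(-2)/(-5 - 2))*(1 + 2*(-2)/(-5 - 2))) = 0*((2*(-2)/(-7))*(1 + 2*(-2)/(-7))) = 0*((2*(-2)*(-1/7))*(1 + 2*(-2)*(-1/7))) = 0*(4*(1 + 4/7)/7) = 0*((4/7)*(11/7)) = 0*(44/49) = 0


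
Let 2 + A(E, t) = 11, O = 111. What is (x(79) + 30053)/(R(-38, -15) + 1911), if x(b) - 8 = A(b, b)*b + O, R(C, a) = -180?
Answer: 30883/1731 ≈ 17.841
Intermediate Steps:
A(E, t) = 9 (A(E, t) = -2 + 11 = 9)
x(b) = 119 + 9*b (x(b) = 8 + (9*b + 111) = 8 + (111 + 9*b) = 119 + 9*b)
(x(79) + 30053)/(R(-38, -15) + 1911) = ((119 + 9*79) + 30053)/(-180 + 1911) = ((119 + 711) + 30053)/1731 = (830 + 30053)*(1/1731) = 30883*(1/1731) = 30883/1731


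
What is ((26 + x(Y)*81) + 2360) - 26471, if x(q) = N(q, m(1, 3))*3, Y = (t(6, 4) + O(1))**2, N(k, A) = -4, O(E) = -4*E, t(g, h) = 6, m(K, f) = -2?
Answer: -25057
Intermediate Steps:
Y = 4 (Y = (6 - 4*1)**2 = (6 - 4)**2 = 2**2 = 4)
x(q) = -12 (x(q) = -4*3 = -12)
((26 + x(Y)*81) + 2360) - 26471 = ((26 - 12*81) + 2360) - 26471 = ((26 - 972) + 2360) - 26471 = (-946 + 2360) - 26471 = 1414 - 26471 = -25057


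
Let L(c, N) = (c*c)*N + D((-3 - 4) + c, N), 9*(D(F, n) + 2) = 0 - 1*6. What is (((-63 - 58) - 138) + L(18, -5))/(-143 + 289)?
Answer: -5645/438 ≈ -12.888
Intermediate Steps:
D(F, n) = -8/3 (D(F, n) = -2 + (0 - 1*6)/9 = -2 + (0 - 6)/9 = -2 + (1/9)*(-6) = -2 - 2/3 = -8/3)
L(c, N) = -8/3 + N*c**2 (L(c, N) = (c*c)*N - 8/3 = c**2*N - 8/3 = N*c**2 - 8/3 = -8/3 + N*c**2)
(((-63 - 58) - 138) + L(18, -5))/(-143 + 289) = (((-63 - 58) - 138) + (-8/3 - 5*18**2))/(-143 + 289) = ((-121 - 138) + (-8/3 - 5*324))/146 = (-259 + (-8/3 - 1620))*(1/146) = (-259 - 4868/3)*(1/146) = -5645/3*1/146 = -5645/438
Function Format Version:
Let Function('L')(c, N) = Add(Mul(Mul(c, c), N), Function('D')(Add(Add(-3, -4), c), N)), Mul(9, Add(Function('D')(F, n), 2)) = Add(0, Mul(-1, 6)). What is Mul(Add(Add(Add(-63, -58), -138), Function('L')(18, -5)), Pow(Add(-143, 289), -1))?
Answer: Rational(-5645, 438) ≈ -12.888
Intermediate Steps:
Function('D')(F, n) = Rational(-8, 3) (Function('D')(F, n) = Add(-2, Mul(Rational(1, 9), Add(0, Mul(-1, 6)))) = Add(-2, Mul(Rational(1, 9), Add(0, -6))) = Add(-2, Mul(Rational(1, 9), -6)) = Add(-2, Rational(-2, 3)) = Rational(-8, 3))
Function('L')(c, N) = Add(Rational(-8, 3), Mul(N, Pow(c, 2))) (Function('L')(c, N) = Add(Mul(Mul(c, c), N), Rational(-8, 3)) = Add(Mul(Pow(c, 2), N), Rational(-8, 3)) = Add(Mul(N, Pow(c, 2)), Rational(-8, 3)) = Add(Rational(-8, 3), Mul(N, Pow(c, 2))))
Mul(Add(Add(Add(-63, -58), -138), Function('L')(18, -5)), Pow(Add(-143, 289), -1)) = Mul(Add(Add(Add(-63, -58), -138), Add(Rational(-8, 3), Mul(-5, Pow(18, 2)))), Pow(Add(-143, 289), -1)) = Mul(Add(Add(-121, -138), Add(Rational(-8, 3), Mul(-5, 324))), Pow(146, -1)) = Mul(Add(-259, Add(Rational(-8, 3), -1620)), Rational(1, 146)) = Mul(Add(-259, Rational(-4868, 3)), Rational(1, 146)) = Mul(Rational(-5645, 3), Rational(1, 146)) = Rational(-5645, 438)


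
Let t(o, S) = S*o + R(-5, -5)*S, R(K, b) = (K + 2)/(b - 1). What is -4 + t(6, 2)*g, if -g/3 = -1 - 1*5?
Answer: 230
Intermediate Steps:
R(K, b) = (2 + K)/(-1 + b)
t(o, S) = S/2 + S*o (t(o, S) = S*o + ((2 - 5)/(-1 - 5))*S = S*o + (-3/(-6))*S = S*o + (-⅙*(-3))*S = S*o + S/2 = S/2 + S*o)
g = 18 (g = -3*(-1 - 1*5) = -3*(-1 - 5) = -3*(-6) = 18)
-4 + t(6, 2)*g = -4 + (2*(½ + 6))*18 = -4 + (2*(13/2))*18 = -4 + 13*18 = -4 + 234 = 230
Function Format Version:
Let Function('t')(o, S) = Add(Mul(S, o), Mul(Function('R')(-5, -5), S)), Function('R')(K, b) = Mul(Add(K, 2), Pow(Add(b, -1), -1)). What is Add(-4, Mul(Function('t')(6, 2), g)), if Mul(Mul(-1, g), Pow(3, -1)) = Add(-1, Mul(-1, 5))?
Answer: 230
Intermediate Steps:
Function('R')(K, b) = Mul(Pow(Add(-1, b), -1), Add(2, K)) (Function('R')(K, b) = Mul(Add(2, K), Pow(Add(-1, b), -1)) = Mul(Pow(Add(-1, b), -1), Add(2, K)))
Function('t')(o, S) = Add(Mul(Rational(1, 2), S), Mul(S, o)) (Function('t')(o, S) = Add(Mul(S, o), Mul(Mul(Pow(Add(-1, -5), -1), Add(2, -5)), S)) = Add(Mul(S, o), Mul(Mul(Pow(-6, -1), -3), S)) = Add(Mul(S, o), Mul(Mul(Rational(-1, 6), -3), S)) = Add(Mul(S, o), Mul(Rational(1, 2), S)) = Add(Mul(Rational(1, 2), S), Mul(S, o)))
g = 18 (g = Mul(-3, Add(-1, Mul(-1, 5))) = Mul(-3, Add(-1, -5)) = Mul(-3, -6) = 18)
Add(-4, Mul(Function('t')(6, 2), g)) = Add(-4, Mul(Mul(2, Add(Rational(1, 2), 6)), 18)) = Add(-4, Mul(Mul(2, Rational(13, 2)), 18)) = Add(-4, Mul(13, 18)) = Add(-4, 234) = 230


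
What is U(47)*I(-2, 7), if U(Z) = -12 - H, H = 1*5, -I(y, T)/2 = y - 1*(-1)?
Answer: -34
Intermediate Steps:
I(y, T) = -2 - 2*y (I(y, T) = -2*(y - 1*(-1)) = -2*(y + 1) = -2*(1 + y) = -2 - 2*y)
H = 5
U(Z) = -17 (U(Z) = -12 - 1*5 = -12 - 5 = -17)
U(47)*I(-2, 7) = -17*(-2 - 2*(-2)) = -17*(-2 + 4) = -17*2 = -34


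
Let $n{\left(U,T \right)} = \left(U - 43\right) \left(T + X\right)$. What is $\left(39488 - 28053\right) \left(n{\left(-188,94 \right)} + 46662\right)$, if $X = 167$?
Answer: $-155847615$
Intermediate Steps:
$n{\left(U,T \right)} = \left(-43 + U\right) \left(167 + T\right)$ ($n{\left(U,T \right)} = \left(U - 43\right) \left(T + 167\right) = \left(-43 + U\right) \left(167 + T\right)$)
$\left(39488 - 28053\right) \left(n{\left(-188,94 \right)} + 46662\right) = \left(39488 - 28053\right) \left(\left(-7181 - 4042 + 167 \left(-188\right) + 94 \left(-188\right)\right) + 46662\right) = 11435 \left(\left(-7181 - 4042 - 31396 - 17672\right) + 46662\right) = 11435 \left(-60291 + 46662\right) = 11435 \left(-13629\right) = -155847615$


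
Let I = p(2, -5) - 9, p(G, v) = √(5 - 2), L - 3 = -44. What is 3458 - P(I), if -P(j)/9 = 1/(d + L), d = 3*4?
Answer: 100273/29 ≈ 3457.7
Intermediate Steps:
L = -41 (L = 3 - 44 = -41)
p(G, v) = √3
d = 12
I = -9 + √3 (I = √3 - 9 = -9 + √3 ≈ -7.2680)
P(j) = 9/29 (P(j) = -9/(12 - 41) = -9/(-29) = -9*(-1/29) = 9/29)
3458 - P(I) = 3458 - 1*9/29 = 3458 - 9/29 = 100273/29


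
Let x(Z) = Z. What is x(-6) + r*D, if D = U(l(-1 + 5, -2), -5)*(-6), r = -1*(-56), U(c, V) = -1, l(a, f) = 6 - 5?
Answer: 330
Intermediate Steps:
l(a, f) = 1
r = 56
D = 6 (D = -1*(-6) = 6)
x(-6) + r*D = -6 + 56*6 = -6 + 336 = 330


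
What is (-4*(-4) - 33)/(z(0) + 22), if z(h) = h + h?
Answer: -17/22 ≈ -0.77273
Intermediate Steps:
z(h) = 2*h
(-4*(-4) - 33)/(z(0) + 22) = (-4*(-4) - 33)/(2*0 + 22) = (16 - 33)/(0 + 22) = -17/22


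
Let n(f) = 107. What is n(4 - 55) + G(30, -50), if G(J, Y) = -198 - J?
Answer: -121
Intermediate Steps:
n(4 - 55) + G(30, -50) = 107 + (-198 - 1*30) = 107 + (-198 - 30) = 107 - 228 = -121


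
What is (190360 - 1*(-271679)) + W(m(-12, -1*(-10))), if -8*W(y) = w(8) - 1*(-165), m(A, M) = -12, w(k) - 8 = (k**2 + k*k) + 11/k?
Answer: 29568077/64 ≈ 4.6200e+5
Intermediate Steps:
w(k) = 8 + 2*k**2 + 11/k (w(k) = 8 + ((k**2 + k*k) + 11/k) = 8 + ((k**2 + k**2) + 11/k) = 8 + (2*k**2 + 11/k) = 8 + 2*k**2 + 11/k)
W(y) = -2419/64 (W(y) = -((8 + 2*8**2 + 11/8) - 1*(-165))/8 = -((8 + 2*64 + 11*(1/8)) + 165)/8 = -((8 + 128 + 11/8) + 165)/8 = -(1099/8 + 165)/8 = -1/8*2419/8 = -2419/64)
(190360 - 1*(-271679)) + W(m(-12, -1*(-10))) = (190360 - 1*(-271679)) - 2419/64 = (190360 + 271679) - 2419/64 = 462039 - 2419/64 = 29568077/64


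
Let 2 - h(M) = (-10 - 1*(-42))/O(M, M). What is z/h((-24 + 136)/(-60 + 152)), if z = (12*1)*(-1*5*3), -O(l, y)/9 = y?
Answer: -1134/31 ≈ -36.581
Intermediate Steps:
O(l, y) = -9*y
z = -180 (z = 12*(-5*3) = 12*(-15) = -180)
h(M) = 2 + 32/(9*M) (h(M) = 2 - (-10 - 1*(-42))/((-9*M)) = 2 - (-10 + 42)*(-1/(9*M)) = 2 - 32*(-1/(9*M)) = 2 - (-32)/(9*M) = 2 + 32/(9*M))
z/h((-24 + 136)/(-60 + 152)) = -180/(2 + 32/(9*(((-24 + 136)/(-60 + 152))))) = -180/(2 + 32/(9*((112/92)))) = -180/(2 + 32/(9*((112*(1/92))))) = -180/(2 + 32/(9*(28/23))) = -180/(2 + (32/9)*(23/28)) = -180/(2 + 184/63) = -180/310/63 = -180*63/310 = -1134/31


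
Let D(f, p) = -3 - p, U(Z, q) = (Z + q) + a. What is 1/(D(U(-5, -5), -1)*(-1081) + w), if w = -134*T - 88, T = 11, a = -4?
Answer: 1/600 ≈ 0.0016667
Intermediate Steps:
U(Z, q) = -4 + Z + q (U(Z, q) = (Z + q) - 4 = -4 + Z + q)
w = -1562 (w = -134*11 - 88 = -1474 - 88 = -1562)
1/(D(U(-5, -5), -1)*(-1081) + w) = 1/((-3 - 1*(-1))*(-1081) - 1562) = 1/((-3 + 1)*(-1081) - 1562) = 1/(-2*(-1081) - 1562) = 1/(2162 - 1562) = 1/600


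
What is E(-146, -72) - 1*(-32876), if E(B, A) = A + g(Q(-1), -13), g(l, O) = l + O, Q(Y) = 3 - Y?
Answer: 32795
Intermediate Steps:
g(l, O) = O + l
E(B, A) = -9 + A (E(B, A) = A + (-13 + (3 - 1*(-1))) = A + (-13 + (3 + 1)) = A + (-13 + 4) = A - 9 = -9 + A)
E(-146, -72) - 1*(-32876) = (-9 - 72) - 1*(-32876) = -81 + 32876 = 32795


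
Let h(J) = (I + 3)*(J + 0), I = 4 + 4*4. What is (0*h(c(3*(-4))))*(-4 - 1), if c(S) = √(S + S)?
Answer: 0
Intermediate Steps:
c(S) = √2*√S (c(S) = √(2*S) = √2*√S)
I = 20 (I = 4 + 16 = 20)
h(J) = 23*J (h(J) = (20 + 3)*(J + 0) = 23*J)
(0*h(c(3*(-4))))*(-4 - 1) = (0*(23*(√2*√(3*(-4)))))*(-4 - 1) = (0*(23*(√2*√(-12))))*(-5) = (0*(23*(√2*(2*I*√3))))*(-5) = (0*(23*(2*I*√6)))*(-5) = (0*(46*I*√6))*(-5) = 0*(-5) = 0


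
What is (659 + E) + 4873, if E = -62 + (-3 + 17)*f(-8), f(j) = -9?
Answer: 5344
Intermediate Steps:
E = -188 (E = -62 + (-3 + 17)*(-9) = -62 + 14*(-9) = -62 - 126 = -188)
(659 + E) + 4873 = (659 - 188) + 4873 = 471 + 4873 = 5344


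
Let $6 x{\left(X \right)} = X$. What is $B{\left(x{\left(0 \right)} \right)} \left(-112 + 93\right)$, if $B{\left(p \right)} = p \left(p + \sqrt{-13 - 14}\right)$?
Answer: $0$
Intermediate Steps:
$x{\left(X \right)} = \frac{X}{6}$
$B{\left(p \right)} = p \left(p + 3 i \sqrt{3}\right)$ ($B{\left(p \right)} = p \left(p + \sqrt{-27}\right) = p \left(p + 3 i \sqrt{3}\right)$)
$B{\left(x{\left(0 \right)} \right)} \left(-112 + 93\right) = \frac{1}{6} \cdot 0 \left(\frac{1}{6} \cdot 0 + 3 i \sqrt{3}\right) \left(-112 + 93\right) = 0 \left(0 + 3 i \sqrt{3}\right) \left(-19\right) = 0 \cdot 3 i \sqrt{3} \left(-19\right) = 0 \left(-19\right) = 0$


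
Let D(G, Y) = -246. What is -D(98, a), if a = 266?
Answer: 246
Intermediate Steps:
-D(98, a) = -1*(-246) = 246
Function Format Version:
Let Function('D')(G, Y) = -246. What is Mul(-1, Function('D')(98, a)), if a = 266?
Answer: 246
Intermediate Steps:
Mul(-1, Function('D')(98, a)) = Mul(-1, -246) = 246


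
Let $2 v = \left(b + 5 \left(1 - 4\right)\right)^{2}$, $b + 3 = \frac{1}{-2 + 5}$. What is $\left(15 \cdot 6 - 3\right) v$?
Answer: $\frac{81461}{6} \approx 13577.0$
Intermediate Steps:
$b = - \frac{8}{3}$ ($b = -3 + \frac{1}{-2 + 5} = -3 + \frac{1}{3} = - \frac{8}{3} \approx -2.6667$)
$v = \frac{2809}{18}$ ($v = \frac{\left(- \frac{8}{3} + 5 \left(1 - 4\right)\right)^{2}}{2} = \frac{\left(- \frac{8}{3} + 5 \left(-3\right)\right)^{2}}{2} = \frac{\left(- \frac{8}{3} - 15\right)^{2}}{2} = \frac{\left(- \frac{53}{3}\right)^{2}}{2} = \frac{1}{2} \cdot \frac{2809}{9} = \frac{2809}{18} \approx 156.06$)
$\left(15 \cdot 6 - 3\right) v = \left(15 \cdot 6 - 3\right) \frac{2809}{18} = \left(90 - 3\right) \frac{2809}{18} = 87 \cdot \frac{2809}{18} = \frac{81461}{6}$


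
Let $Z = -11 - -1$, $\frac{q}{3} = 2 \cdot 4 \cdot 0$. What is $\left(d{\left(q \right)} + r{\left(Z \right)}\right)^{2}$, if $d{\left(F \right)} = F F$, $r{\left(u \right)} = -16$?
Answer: $256$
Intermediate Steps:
$q = 0$ ($q = 3 \cdot 2 \cdot 4 \cdot 0 = 3 \cdot 8 \cdot 0 = 3 \cdot 0 = 0$)
$Z = -10$ ($Z = -11 + 1 = -10$)
$d{\left(F \right)} = F^{2}$
$\left(d{\left(q \right)} + r{\left(Z \right)}\right)^{2} = \left(0^{2} - 16\right)^{2} = \left(0 - 16\right)^{2} = \left(-16\right)^{2} = 256$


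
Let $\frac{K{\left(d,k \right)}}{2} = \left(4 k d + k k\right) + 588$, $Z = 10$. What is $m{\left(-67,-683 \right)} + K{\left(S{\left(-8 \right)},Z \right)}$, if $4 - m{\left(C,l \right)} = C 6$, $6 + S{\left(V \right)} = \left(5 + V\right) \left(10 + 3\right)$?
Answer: $-1818$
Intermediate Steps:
$S{\left(V \right)} = 59 + 13 V$ ($S{\left(V \right)} = -6 + \left(5 + V\right) \left(10 + 3\right) = -6 + \left(5 + V\right) 13 = -6 + \left(65 + 13 V\right) = 59 + 13 V$)
$m{\left(C,l \right)} = 4 - 6 C$ ($m{\left(C,l \right)} = 4 - C 6 = 4 - 6 C$)
$K{\left(d,k \right)} = 1176 + 2 k^{2} + 8 d k$ ($K{\left(d,k \right)} = 2 \left(\left(4 k d + k k\right) + 588\right) = 2 \left(\left(4 d k + k^{2}\right) + 588\right) = 2 \left(\left(k^{2} + 4 d k\right) + 588\right) = 2 \left(588 + k^{2} + 4 d k\right) = 1176 + 2 k^{2} + 8 d k$)
$m{\left(-67,-683 \right)} + K{\left(S{\left(-8 \right)},Z \right)} = \left(4 - -402\right) + \left(1176 + 2 \cdot 10^{2} + 8 \left(59 + 13 \left(-8\right)\right) 10\right) = \left(4 + 402\right) + \left(1176 + 2 \cdot 100 + 8 \left(59 - 104\right) 10\right) = 406 + \left(1176 + 200 + 8 \left(-45\right) 10\right) = 406 + \left(1176 + 200 - 3600\right) = 406 - 2224 = -1818$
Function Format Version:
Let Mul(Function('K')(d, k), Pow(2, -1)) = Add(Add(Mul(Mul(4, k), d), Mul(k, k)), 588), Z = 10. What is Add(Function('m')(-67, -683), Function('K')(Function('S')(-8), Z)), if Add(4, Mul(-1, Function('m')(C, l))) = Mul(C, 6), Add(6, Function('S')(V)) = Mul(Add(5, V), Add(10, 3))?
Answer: -1818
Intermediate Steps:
Function('S')(V) = Add(59, Mul(13, V)) (Function('S')(V) = Add(-6, Mul(Add(5, V), Add(10, 3))) = Add(-6, Mul(Add(5, V), 13)) = Add(-6, Add(65, Mul(13, V))) = Add(59, Mul(13, V)))
Function('m')(C, l) = Add(4, Mul(-6, C)) (Function('m')(C, l) = Add(4, Mul(-1, Mul(C, 6))) = Add(4, Mul(-1, Mul(6, C))) = Add(4, Mul(-6, C)))
Function('K')(d, k) = Add(1176, Mul(2, Pow(k, 2)), Mul(8, d, k)) (Function('K')(d, k) = Mul(2, Add(Add(Mul(Mul(4, k), d), Mul(k, k)), 588)) = Mul(2, Add(Add(Mul(4, d, k), Pow(k, 2)), 588)) = Mul(2, Add(Add(Pow(k, 2), Mul(4, d, k)), 588)) = Mul(2, Add(588, Pow(k, 2), Mul(4, d, k))) = Add(1176, Mul(2, Pow(k, 2)), Mul(8, d, k)))
Add(Function('m')(-67, -683), Function('K')(Function('S')(-8), Z)) = Add(Add(4, Mul(-6, -67)), Add(1176, Mul(2, Pow(10, 2)), Mul(8, Add(59, Mul(13, -8)), 10))) = Add(Add(4, 402), Add(1176, Mul(2, 100), Mul(8, Add(59, -104), 10))) = Add(406, Add(1176, 200, Mul(8, -45, 10))) = Add(406, Add(1176, 200, -3600)) = Add(406, -2224) = -1818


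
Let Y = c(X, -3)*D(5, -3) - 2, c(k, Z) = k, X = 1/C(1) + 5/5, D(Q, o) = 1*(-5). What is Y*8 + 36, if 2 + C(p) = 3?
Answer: -60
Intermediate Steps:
C(p) = 1 (C(p) = -2 + 3 = 1)
D(Q, o) = -5
X = 2 (X = 1/1 + 5/5 = 1*1 + 5*(⅕) = 1 + 1 = 2)
Y = -12 (Y = 2*(-5) - 2 = -10 - 2 = -12)
Y*8 + 36 = -12*8 + 36 = -96 + 36 = -60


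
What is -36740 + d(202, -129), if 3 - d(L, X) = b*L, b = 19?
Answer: -40575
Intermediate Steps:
d(L, X) = 3 - 19*L
-36740 + d(202, -129) = -36740 + (3 - 19*202) = -36740 + (3 - 3838) = -36740 - 3835 = -40575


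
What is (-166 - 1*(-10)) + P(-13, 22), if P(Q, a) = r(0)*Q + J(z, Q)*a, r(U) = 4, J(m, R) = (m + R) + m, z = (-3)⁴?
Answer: 3070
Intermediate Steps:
z = 81
J(m, R) = R + 2*m (J(m, R) = (R + m) + m = R + 2*m)
P(Q, a) = 4*Q + a*(162 + Q) (P(Q, a) = 4*Q + (Q + 2*81)*a = 4*Q + (Q + 162)*a = 4*Q + (162 + Q)*a = 4*Q + a*(162 + Q))
(-166 - 1*(-10)) + P(-13, 22) = (-166 - 1*(-10)) + (4*(-13) + 22*(162 - 13)) = (-166 + 10) + (-52 + 22*149) = -156 + (-52 + 3278) = -156 + 3226 = 3070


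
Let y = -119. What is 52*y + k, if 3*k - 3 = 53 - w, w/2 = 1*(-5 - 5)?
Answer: -18488/3 ≈ -6162.7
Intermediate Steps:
w = -20 (w = 2*(1*(-5 - 5)) = 2*(1*(-10)) = 2*(-10) = -20)
k = 76/3 (k = 1 + (53 - 1*(-20))/3 = 1 + (53 + 20)/3 = 1 + (1/3)*73 = 1 + 73/3 = 76/3 ≈ 25.333)
52*y + k = 52*(-119) + 76/3 = -6188 + 76/3 = -18488/3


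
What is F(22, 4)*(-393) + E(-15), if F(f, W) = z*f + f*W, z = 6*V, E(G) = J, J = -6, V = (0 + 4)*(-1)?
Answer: 172914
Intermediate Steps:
V = -4 (V = 4*(-1) = -4)
E(G) = -6
z = -24 (z = 6*(-4) = -24)
F(f, W) = -24*f + W*f (F(f, W) = -24*f + f*W = -24*f + W*f)
F(22, 4)*(-393) + E(-15) = (22*(-24 + 4))*(-393) - 6 = (22*(-20))*(-393) - 6 = -440*(-393) - 6 = 172920 - 6 = 172914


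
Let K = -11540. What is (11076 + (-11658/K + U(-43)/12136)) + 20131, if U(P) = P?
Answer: 1092665964837/35012360 ≈ 31208.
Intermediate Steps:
(11076 + (-11658/K + U(-43)/12136)) + 20131 = (11076 + (-11658/(-11540) - 43/12136)) + 20131 = (11076 + (-11658*(-1/11540) - 43*1/12136)) + 20131 = (11076 + (5829/5770 - 43/12136)) + 20131 = (11076 + 35246317/35012360) + 20131 = 387832145677/35012360 + 20131 = 1092665964837/35012360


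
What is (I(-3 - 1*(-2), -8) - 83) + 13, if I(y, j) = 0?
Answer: -70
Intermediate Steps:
(I(-3 - 1*(-2), -8) - 83) + 13 = (0 - 83) + 13 = -83 + 13 = -70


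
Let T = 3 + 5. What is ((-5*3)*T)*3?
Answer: -360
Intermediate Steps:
T = 8
((-5*3)*T)*3 = (-5*3*8)*3 = -15*8*3 = -120*3 = -360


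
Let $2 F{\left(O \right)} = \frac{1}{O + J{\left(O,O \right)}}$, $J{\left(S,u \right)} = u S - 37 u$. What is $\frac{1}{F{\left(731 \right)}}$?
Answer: $1016090$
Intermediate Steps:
$J{\left(S,u \right)} = - 37 u + S u$ ($J{\left(S,u \right)} = S u - 37 u = - 37 u + S u$)
$F{\left(O \right)} = \frac{1}{2 \left(O + O \left(-37 + O\right)\right)}$
$\frac{1}{F{\left(731 \right)}} = \frac{1}{\frac{1}{2} \cdot \frac{1}{731} \frac{1}{-36 + 731}} = \frac{1}{\frac{1}{2} \cdot \frac{1}{731} \cdot \frac{1}{695}} = \frac{1}{\frac{1}{1016090}} = 1016090$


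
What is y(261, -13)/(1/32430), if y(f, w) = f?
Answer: 8464230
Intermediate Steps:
y(261, -13)/(1/32430) = 261/(1/32430) = 261*32430 = 8464230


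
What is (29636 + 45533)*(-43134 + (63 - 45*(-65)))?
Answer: -3017734674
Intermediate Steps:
(29636 + 45533)*(-43134 + (63 - 45*(-65))) = 75169*(-43134 + (63 + 2925)) = 75169*(-43134 + 2988) = 75169*(-40146) = -3017734674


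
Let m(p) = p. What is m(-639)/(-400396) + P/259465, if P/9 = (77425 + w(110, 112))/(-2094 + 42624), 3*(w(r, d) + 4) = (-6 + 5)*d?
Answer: 1166442567823/701768493685700 ≈ 0.0016621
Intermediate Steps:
w(r, d) = -4 - d/3 (w(r, d) = -4 + ((-6 + 5)*d)/3 = -4 + (-d)/3 = -4 - d/3)
P = 232151/13510 (P = 9*((77425 + (-4 - ⅓*112))/(-2094 + 42624)) = 9*((77425 + (-4 - 112/3))/40530) = 9*((77425 - 124/3)*(1/40530)) = 9*((232151/3)*(1/40530)) = 9*(232151/121590) = 232151/13510 ≈ 17.184)
m(-639)/(-400396) + P/259465 = -639/(-400396) + (232151/13510)/259465 = -639*(-1/400396) + (232151/13510)*(1/259465) = 639/400396 + 232151/3505372150 = 1166442567823/701768493685700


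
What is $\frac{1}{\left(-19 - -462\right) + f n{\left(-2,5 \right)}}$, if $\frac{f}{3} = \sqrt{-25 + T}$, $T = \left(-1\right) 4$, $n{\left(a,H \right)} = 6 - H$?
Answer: $\frac{443}{196510} - \frac{3 i \sqrt{29}}{196510} \approx 0.0022543 - 8.2212 \cdot 10^{-5} i$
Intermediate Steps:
$T = -4$
$f = 3 i \sqrt{29}$ ($f = 3 \sqrt{-25 - 4} = 3 \sqrt{-29} = 3 i \sqrt{29} \approx 16.155 i$)
$\frac{1}{\left(-19 - -462\right) + f n{\left(-2,5 \right)}} = \frac{1}{\left(-19 - -462\right) + 3 i \sqrt{29} \left(6 - 5\right)} = \frac{1}{\left(-19 + 462\right) + 3 i \sqrt{29} \left(6 - 5\right)} = \frac{1}{443 + 3 i \sqrt{29} \cdot 1} = \frac{1}{443 + 3 i \sqrt{29}}$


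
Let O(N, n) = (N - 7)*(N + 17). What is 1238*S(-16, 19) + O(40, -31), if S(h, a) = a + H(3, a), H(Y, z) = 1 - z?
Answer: 3119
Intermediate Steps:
O(N, n) = (-7 + N)*(17 + N)
S(h, a) = 1 (S(h, a) = a + (1 - a) = 1)
1238*S(-16, 19) + O(40, -31) = 1238*1 + (-119 + 40² + 10*40) = 1238 + (-119 + 1600 + 400) = 1238 + 1881 = 3119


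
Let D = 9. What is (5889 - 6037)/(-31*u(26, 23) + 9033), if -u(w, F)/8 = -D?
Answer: -148/6801 ≈ -0.021762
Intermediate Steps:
u(w, F) = 72 (u(w, F) = -(-8)*9 = -8*(-9) = 72)
(5889 - 6037)/(-31*u(26, 23) + 9033) = (5889 - 6037)/(-31*72 + 9033) = -148/(-2232 + 9033) = -148/6801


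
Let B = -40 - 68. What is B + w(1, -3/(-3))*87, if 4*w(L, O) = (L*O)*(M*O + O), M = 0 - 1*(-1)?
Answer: -129/2 ≈ -64.500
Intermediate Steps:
M = 1 (M = 0 + 1 = 1)
B = -108
w(L, O) = L*O²/2 (w(L, O) = ((L*O)*(1*O + O))/4 = ((L*O)*(O + O))/4 = ((L*O)*(2*O))/4 = (2*L*O²)/4 = L*O²/2)
B + w(1, -3/(-3))*87 = -108 + ((½)*1*(-3/(-3))²)*87 = -108 + ((½)*1*(-3*(-⅓))²)*87 = -108 + ((½)*1*1²)*87 = -108 + ((½)*1*1)*87 = -108 + (½)*87 = -108 + 87/2 = -129/2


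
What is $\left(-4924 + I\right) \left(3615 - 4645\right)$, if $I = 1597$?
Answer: $3426810$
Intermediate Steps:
$\left(-4924 + I\right) \left(3615 - 4645\right) = \left(-4924 + 1597\right) \left(3615 - 4645\right) = \left(-3327\right) \left(-1030\right) = 3426810$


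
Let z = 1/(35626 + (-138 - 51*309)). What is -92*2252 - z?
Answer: -4087533137/19729 ≈ -2.0718e+5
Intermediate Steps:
z = 1/19729 (z = 1/(35626 + (-138 - 15759)) = 1/(35626 - 15897) = 1/19729 ≈ 5.0687e-5)
-92*2252 - z = -92*2252 - 1*1/19729 = -1*207184 - 1/19729 = -207184 - 1/19729 = -4087533137/19729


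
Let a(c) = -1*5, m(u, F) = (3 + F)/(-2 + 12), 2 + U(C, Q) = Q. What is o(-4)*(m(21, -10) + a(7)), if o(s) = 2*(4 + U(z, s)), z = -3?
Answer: 114/5 ≈ 22.800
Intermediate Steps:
U(C, Q) = -2 + Q
m(u, F) = 3/10 + F/10 (m(u, F) = (3 + F)/10 = (3 + F)*(1/10) = 3/10 + F/10)
a(c) = -5
o(s) = 4 + 2*s (o(s) = 2*(4 + (-2 + s)) = 2*(2 + s) = 4 + 2*s)
o(-4)*(m(21, -10) + a(7)) = (4 + 2*(-4))*((3/10 + (1/10)*(-10)) - 5) = (4 - 8)*((3/10 - 1) - 5) = -4*(-7/10 - 5) = -4*(-57/10) = 114/5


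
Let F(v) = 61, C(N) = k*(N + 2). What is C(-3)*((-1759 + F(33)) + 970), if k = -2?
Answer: -1456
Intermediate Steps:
C(N) = -4 - 2*N (C(N) = -2*(N + 2) = -2*(2 + N) = -4 - 2*N)
C(-3)*((-1759 + F(33)) + 970) = (-4 - 2*(-3))*((-1759 + 61) + 970) = (-4 + 6)*(-1698 + 970) = 2*(-728) = -1456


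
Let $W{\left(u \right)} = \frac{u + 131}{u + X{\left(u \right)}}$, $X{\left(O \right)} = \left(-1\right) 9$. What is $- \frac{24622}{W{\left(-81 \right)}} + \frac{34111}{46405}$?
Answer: $\frac{2056685149}{46405} \approx 44320.0$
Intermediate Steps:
$X{\left(O \right)} = -9$
$W{\left(u \right)} = \frac{131 + u}{-9 + u}$ ($W{\left(u \right)} = \frac{u + 131}{u - 9} = \frac{131 + u}{-9 + u}$)
$- \frac{24622}{W{\left(-81 \right)}} + \frac{34111}{46405} = - \frac{24622}{\frac{1}{-9 - 81} \left(131 - 81\right)} + \frac{34111}{46405} = - \frac{24622}{\frac{1}{-90} \cdot 50} + 34111 \cdot \frac{1}{46405} = - \frac{24622}{\left(- \frac{1}{90}\right) 50} + \frac{34111}{46405} = - \frac{24622}{- \frac{5}{9}} + \frac{34111}{46405} = \left(-24622\right) \left(- \frac{9}{5}\right) + \frac{34111}{46405} = \frac{221598}{5} + \frac{34111}{46405} = \frac{2056685149}{46405}$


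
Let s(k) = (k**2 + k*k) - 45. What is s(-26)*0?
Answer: 0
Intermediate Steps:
s(k) = -45 + 2*k**2 (s(k) = (k**2 + k**2) - 45 = 2*k**2 - 45 = -45 + 2*k**2)
s(-26)*0 = (-45 + 2*(-26)**2)*0 = (-45 + 2*676)*0 = (-45 + 1352)*0 = 1307*0 = 0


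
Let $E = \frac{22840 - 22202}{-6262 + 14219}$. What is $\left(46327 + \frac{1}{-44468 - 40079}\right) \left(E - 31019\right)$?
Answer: $- \frac{13242974644301220}{9215623} \approx -1.437 \cdot 10^{9}$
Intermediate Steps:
$E = \frac{638}{7957} \approx 0.080181$
$\left(46327 + \frac{1}{-44468 - 40079}\right) \left(E - 31019\right) = \left(46327 + \frac{1}{-44468 - 40079}\right) \left(\frac{638}{7957} - 31019\right) = \left(46327 + \frac{1}{-84547}\right) \left(- \frac{246817545}{7957}\right) = \left(46327 - \frac{1}{84547}\right) \left(- \frac{246817545}{7957}\right) = \frac{3916808868}{84547} \left(- \frac{246817545}{7957}\right) = - \frac{13242974644301220}{9215623}$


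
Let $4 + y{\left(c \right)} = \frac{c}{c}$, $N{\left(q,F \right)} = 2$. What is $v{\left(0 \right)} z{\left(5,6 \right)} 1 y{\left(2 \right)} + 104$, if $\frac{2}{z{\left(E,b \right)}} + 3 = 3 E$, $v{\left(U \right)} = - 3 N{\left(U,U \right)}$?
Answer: $107$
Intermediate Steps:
$v{\left(U \right)} = -6$ ($v{\left(U \right)} = \left(-3\right) 2 = -6$)
$y{\left(c \right)} = -3$ ($y{\left(c \right)} = -4 + \frac{c}{c} = -4 + 1 = -3$)
$z{\left(E,b \right)} = \frac{2}{-3 + 3 E}$
$v{\left(0 \right)} z{\left(5,6 \right)} 1 y{\left(2 \right)} + 104 = - 6 \frac{2}{3 \left(-1 + 5\right)} 1 \left(-3\right) + 104 = - 6 \frac{2}{3 \cdot 4} \cdot 1 \left(-3\right) + 104 = - 6 \cdot \frac{2}{3} \cdot \frac{1}{4} \cdot 1 \left(-3\right) + 104 = - 6 \cdot \frac{1}{6} \cdot 1 \left(-3\right) + 104 = - 6 \cdot \frac{1}{6} \left(-3\right) + 104 = \left(-6\right) \left(- \frac{1}{2}\right) + 104 = 3 + 104 = 107$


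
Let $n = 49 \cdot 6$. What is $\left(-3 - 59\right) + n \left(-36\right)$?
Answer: $-10646$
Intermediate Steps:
$n = 294$
$\left(-3 - 59\right) + n \left(-36\right) = \left(-3 - 59\right) + 294 \left(-36\right) = -62 - 10584 = -10646$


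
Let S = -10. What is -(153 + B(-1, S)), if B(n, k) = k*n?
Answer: -163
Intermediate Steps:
-(153 + B(-1, S)) = -(153 - 10*(-1)) = -(153 + 10) = -1*163 = -163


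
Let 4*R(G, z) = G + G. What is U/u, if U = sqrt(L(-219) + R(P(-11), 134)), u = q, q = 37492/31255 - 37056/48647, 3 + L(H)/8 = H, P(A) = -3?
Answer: 651626565*I*sqrt(790)/190196584 ≈ 96.296*I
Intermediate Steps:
R(G, z) = G/2 (R(G, z) = (G + G)/4 = (2*G)/4 = G/2)
L(H) = -24 + 8*H
q = 95098292/217208855 (q = 37492*(1/31255) - 37056*1/48647 = 5356/4465 - 37056/48647 = 95098292/217208855 ≈ 0.43782)
u = 95098292/217208855 ≈ 0.43782
U = 3*I*sqrt(790)/2 (U = sqrt((-24 + 8*(-219)) + (1/2)*(-3)) = sqrt((-24 - 1752) - 3/2) = sqrt(-1776 - 3/2) = sqrt(-3555/2) = 3*I*sqrt(790)/2 ≈ 42.16*I)
U/u = (3*I*sqrt(790)/2)/(95098292/217208855) = (3*I*sqrt(790)/2)*(217208855/95098292) = 651626565*I*sqrt(790)/190196584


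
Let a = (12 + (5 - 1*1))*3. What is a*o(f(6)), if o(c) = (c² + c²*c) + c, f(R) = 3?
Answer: 1872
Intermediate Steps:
a = 48 (a = (12 + (5 - 1))*3 = (12 + 4)*3 = 16*3 = 48)
o(c) = c + c² + c³ (o(c) = (c² + c³) + c = c + c² + c³)
a*o(f(6)) = 48*(3*(1 + 3 + 3²)) = 48*(3*(1 + 3 + 9)) = 48*(3*13) = 48*39 = 1872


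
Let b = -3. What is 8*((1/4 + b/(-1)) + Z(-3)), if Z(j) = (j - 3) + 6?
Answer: 26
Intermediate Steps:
Z(j) = 3 + j (Z(j) = (-3 + j) + 6 = 3 + j)
8*((1/4 + b/(-1)) + Z(-3)) = 8*((1/4 - 3/(-1)) + (3 - 3)) = 8*((1*(¼) - 3*(-1)) + 0) = 8*((¼ + 3) + 0) = 8*(13/4 + 0) = 8*(13/4) = 26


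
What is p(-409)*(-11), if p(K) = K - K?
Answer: 0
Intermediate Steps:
p(K) = 0
p(-409)*(-11) = 0*(-11) = 0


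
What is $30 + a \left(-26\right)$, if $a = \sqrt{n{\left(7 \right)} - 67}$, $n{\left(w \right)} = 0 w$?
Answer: $30 - 26 i \sqrt{67} \approx 30.0 - 212.82 i$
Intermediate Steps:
$n{\left(w \right)} = 0$
$a = i \sqrt{67}$ ($a = \sqrt{0 - 67} = \sqrt{-67} = i \sqrt{67} \approx 8.1853 i$)
$30 + a \left(-26\right) = 30 + i \sqrt{67} \left(-26\right) = 30 - 26 i \sqrt{67}$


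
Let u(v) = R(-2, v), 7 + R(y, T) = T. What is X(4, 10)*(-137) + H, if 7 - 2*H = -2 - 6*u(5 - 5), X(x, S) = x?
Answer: -1129/2 ≈ -564.50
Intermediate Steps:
R(y, T) = -7 + T
u(v) = -7 + v
H = -33/2 (H = 7/2 - (-2 - 6*(-7 + (5 - 5)))/2 = 7/2 - (-2 - 6*(-7 + 0))/2 = 7/2 - (-2 - 6*(-7))/2 = 7/2 - (-2 + 42)/2 = 7/2 - ½*40 = 7/2 - 20 = -33/2 ≈ -16.500)
X(4, 10)*(-137) + H = 4*(-137) - 33/2 = -548 - 33/2 = -1129/2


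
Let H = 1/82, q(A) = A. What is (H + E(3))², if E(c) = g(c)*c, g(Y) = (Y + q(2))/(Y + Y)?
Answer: 10609/1681 ≈ 6.3111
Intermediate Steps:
g(Y) = (2 + Y)/(2*Y) (g(Y) = (Y + 2)/(Y + Y) = (2 + Y)/((2*Y)) = (2 + Y)*(1/(2*Y)) = (2 + Y)/(2*Y))
E(c) = 1 + c/2 (E(c) = ((2 + c)/(2*c))*c = 1 + c/2)
H = 1/82 ≈ 0.012195
(H + E(3))² = (1/82 + (1 + (½)*3))² = (1/82 + (1 + 3/2))² = (1/82 + 5/2)² = (103/41)² = 10609/1681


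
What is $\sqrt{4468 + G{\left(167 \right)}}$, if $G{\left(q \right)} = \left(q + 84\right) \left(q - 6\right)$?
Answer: $\sqrt{44879} \approx 211.85$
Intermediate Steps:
$G{\left(q \right)} = \left(-6 + q\right) \left(84 + q\right)$ ($G{\left(q \right)} = \left(84 + q\right) \left(-6 + q\right) = \left(-6 + q\right) \left(84 + q\right)$)
$\sqrt{4468 + G{\left(167 \right)}} = \sqrt{4468 + \left(-504 + 167^{2} + 78 \cdot 167\right)} = \sqrt{4468 + \left(-504 + 27889 + 13026\right)} = \sqrt{4468 + 40411} = \sqrt{44879}$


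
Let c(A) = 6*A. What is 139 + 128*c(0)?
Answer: 139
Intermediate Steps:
139 + 128*c(0) = 139 + 128*(6*0) = 139 + 128*0 = 139 + 0 = 139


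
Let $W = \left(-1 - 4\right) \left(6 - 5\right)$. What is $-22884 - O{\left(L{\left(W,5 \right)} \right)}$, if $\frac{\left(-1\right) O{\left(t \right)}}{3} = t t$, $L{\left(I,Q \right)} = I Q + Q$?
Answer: $-21684$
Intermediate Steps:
$W = -5$ ($W = \left(-5\right) 1 = -5$)
$L{\left(I,Q \right)} = Q + I Q$
$O{\left(t \right)} = - 3 t^{2}$ ($O{\left(t \right)} = - 3 t t = - 3 t^{2}$)
$-22884 - O{\left(L{\left(W,5 \right)} \right)} = -22884 - - 3 \left(5 \left(1 - 5\right)\right)^{2} = -22884 - - 3 \left(5 \left(-4\right)\right)^{2} = -22884 - - 3 \left(-20\right)^{2} = -22884 - \left(-3\right) 400 = -22884 - -1200 = -22884 + 1200 = -21684$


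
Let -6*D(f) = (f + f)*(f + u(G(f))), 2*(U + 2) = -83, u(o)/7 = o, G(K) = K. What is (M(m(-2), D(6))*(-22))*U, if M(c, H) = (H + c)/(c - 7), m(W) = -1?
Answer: 92829/8 ≈ 11604.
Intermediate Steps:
u(o) = 7*o
U = -87/2 (U = -2 + (½)*(-83) = -2 - 83/2 = -87/2 ≈ -43.500)
D(f) = -8*f²/3 (D(f) = -(f + f)*(f + 7*f)/6 = -2*f*8*f/6 = -8*f²/3)
M(c, H) = (H + c)/(-7 + c)
(M(m(-2), D(6))*(-22))*U = (((-8/3*6² - 1)/(-7 - 1))*(-22))*(-87/2) = (((-8/3*36 - 1)/(-8))*(-22))*(-87/2) = (-(-96 - 1)/8*(-22))*(-87/2) = (-⅛*(-97)*(-22))*(-87/2) = ((97/8)*(-22))*(-87/2) = -1067/4*(-87/2) = 92829/8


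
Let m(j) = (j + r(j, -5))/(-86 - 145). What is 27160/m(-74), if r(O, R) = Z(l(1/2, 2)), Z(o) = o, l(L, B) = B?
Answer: 261415/3 ≈ 87138.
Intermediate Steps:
r(O, R) = 2
m(j) = -2/231 - j/231 (m(j) = (j + 2)/(-86 - 145) = (2 + j)/(-231) = (2 + j)*(-1/231) = -2/231 - j/231)
27160/m(-74) = 27160/(-2/231 - 1/231*(-74)) = 27160/(-2/231 + 74/231) = 27160/(24/77) = 27160*(77/24) = 261415/3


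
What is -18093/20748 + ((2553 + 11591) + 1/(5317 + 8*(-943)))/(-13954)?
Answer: -202630804795/107459279564 ≈ -1.8857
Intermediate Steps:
-18093/20748 + ((2553 + 11591) + 1/(5317 + 8*(-943)))/(-13954) = -18093*1/20748 + (14144 + 1/(5317 - 7544))*(-1/13954) = -6031/6916 + (14144 + 1/(-2227))*(-1/13954) = -6031/6916 + (14144 - 1/2227)*(-1/13954) = -6031/6916 + (31498687/2227)*(-1/13954) = -6031/6916 - 31498687/31075558 = -202630804795/107459279564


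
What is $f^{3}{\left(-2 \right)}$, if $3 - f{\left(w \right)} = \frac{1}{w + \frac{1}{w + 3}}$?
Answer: $64$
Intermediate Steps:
$f{\left(w \right)} = 3 - \frac{1}{w + \frac{1}{3 + w}}$ ($f{\left(w \right)} = 3 - \frac{1}{w + \frac{1}{w + 3}} = 3 - \frac{1}{w + \frac{1}{3 + w}}$)
$f^{3}{\left(-2 \right)} = \left(- \frac{2 \left(8 + 3 \left(-2\right)\right)}{1 + \left(-2\right)^{2} + 3 \left(-2\right)}\right)^{3} = \left(- \frac{2 \left(8 - 6\right)}{1 + 4 - 6}\right)^{3} = \left(\left(-2\right) \frac{1}{-1} \cdot 2\right)^{3} = \left(\left(-2\right) \left(-1\right) 2\right)^{3} = 4^{3} = 64$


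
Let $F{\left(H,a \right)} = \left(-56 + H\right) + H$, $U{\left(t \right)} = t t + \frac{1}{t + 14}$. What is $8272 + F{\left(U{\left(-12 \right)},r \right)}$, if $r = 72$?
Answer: $8505$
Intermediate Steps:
$U{\left(t \right)} = t^{2} + \frac{1}{14 + t}$
$F{\left(H,a \right)} = -56 + 2 H$
$8272 + F{\left(U{\left(-12 \right)},r \right)} = 8272 - \left(56 - 2 \frac{1 + \left(-12\right)^{3} + 14 \left(-12\right)^{2}}{14 - 12}\right) = 8272 - \left(56 - 2 \frac{1 - 1728 + 14 \cdot 144}{2}\right) = 8272 - \left(56 - 2 \frac{1 - 1728 + 2016}{2}\right) = 8272 - \left(56 - 2 \cdot \frac{1}{2} \cdot 289\right) = 8272 + \left(-56 + 2 \cdot \frac{289}{2}\right) = 8272 + \left(-56 + 289\right) = 8272 + 233 = 8505$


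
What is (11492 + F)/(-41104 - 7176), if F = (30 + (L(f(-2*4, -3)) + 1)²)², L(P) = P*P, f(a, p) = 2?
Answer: -14517/48280 ≈ -0.30068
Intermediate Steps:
L(P) = P²
F = 3025 (F = (30 + (2² + 1)²)² = (30 + (4 + 1)²)² = (30 + 5²)² = (30 + 25)² = 55² = 3025)
(11492 + F)/(-41104 - 7176) = (11492 + 3025)/(-41104 - 7176) = 14517/(-48280) = 14517*(-1/48280) = -14517/48280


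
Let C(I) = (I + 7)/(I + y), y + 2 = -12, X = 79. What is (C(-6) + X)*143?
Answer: 225797/20 ≈ 11290.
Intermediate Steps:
y = -14 (y = -2 - 12 = -14)
C(I) = (7 + I)/(-14 + I) (C(I) = (I + 7)/(I - 14) = (7 + I)/(-14 + I))
(C(-6) + X)*143 = ((7 - 6)/(-14 - 6) + 79)*143 = (1/(-20) + 79)*143 = (-1/20*1 + 79)*143 = (-1/20 + 79)*143 = (1579/20)*143 = 225797/20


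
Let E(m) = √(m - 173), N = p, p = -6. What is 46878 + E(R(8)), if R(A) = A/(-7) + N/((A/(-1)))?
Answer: 46878 + I*√33985/14 ≈ 46878.0 + 13.168*I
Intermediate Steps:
N = -6
R(A) = 6/A - A/7 (R(A) = A/(-7) - 6*(-1/A) = A*(-⅐) - 6*(-1/A) = -A/7 - 6*(-1/A) = -A/7 - (-6)/A = -A/7 + 6/A = 6/A - A/7)
E(m) = √(-173 + m)
46878 + E(R(8)) = 46878 + √(-173 + (6/8 - ⅐*8)) = 46878 + √(-173 + (6*(⅛) - 8/7)) = 46878 + √(-173 + (¾ - 8/7)) = 46878 + √(-173 - 11/28) = 46878 + √(-4855/28) = 46878 + I*√33985/14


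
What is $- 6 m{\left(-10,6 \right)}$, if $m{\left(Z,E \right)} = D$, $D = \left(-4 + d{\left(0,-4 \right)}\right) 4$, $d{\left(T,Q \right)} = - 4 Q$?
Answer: $-288$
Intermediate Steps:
$D = 48$ ($D = \left(-4 - -16\right) 4 = \left(-4 + 16\right) 4 = 12 \cdot 4 = 48$)
$m{\left(Z,E \right)} = 48$
$- 6 m{\left(-10,6 \right)} = \left(-6\right) 48 = -288$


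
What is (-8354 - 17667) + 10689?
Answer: -15332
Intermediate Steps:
(-8354 - 17667) + 10689 = -26021 + 10689 = -15332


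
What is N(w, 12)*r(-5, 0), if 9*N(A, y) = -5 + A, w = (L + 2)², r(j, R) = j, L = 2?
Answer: -55/9 ≈ -6.1111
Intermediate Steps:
w = 16 (w = (2 + 2)² = 4² = 16)
N(A, y) = -5/9 + A/9 (N(A, y) = (-5 + A)/9 = -5/9 + A/9)
N(w, 12)*r(-5, 0) = (-5/9 + (⅑)*16)*(-5) = (-5/9 + 16/9)*(-5) = (11/9)*(-5) = -55/9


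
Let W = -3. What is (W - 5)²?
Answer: 64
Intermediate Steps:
(W - 5)² = (-3 - 5)² = (-8)² = 64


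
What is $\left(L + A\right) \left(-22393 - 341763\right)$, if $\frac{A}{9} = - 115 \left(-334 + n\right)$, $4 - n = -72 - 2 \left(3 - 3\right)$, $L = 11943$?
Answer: $-101589691788$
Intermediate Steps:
$n = 76$ ($n = 4 - \left(-72 - 2 \left(3 - 3\right)\right) = 4 - \left(-72 - 2 \cdot 0\right) = 4 - \left(-72 - 0\right) = 4 - \left(-72 + 0\right) = 4 - -72 = 4 + 72 = 76$)
$A = 267030$ ($A = 9 \left(- 115 \left(-334 + 76\right)\right) = 9 \left(\left(-115\right) \left(-258\right)\right) = 9 \cdot 29670 = 267030$)
$\left(L + A\right) \left(-22393 - 341763\right) = \left(11943 + 267030\right) \left(-22393 - 341763\right) = 278973 \left(-364156\right) = -101589691788$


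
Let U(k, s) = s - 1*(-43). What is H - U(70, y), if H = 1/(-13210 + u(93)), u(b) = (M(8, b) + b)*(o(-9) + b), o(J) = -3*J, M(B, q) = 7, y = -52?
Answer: 10889/1210 ≈ 8.9992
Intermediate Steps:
U(k, s) = 43 + s (U(k, s) = s + 43 = 43 + s)
u(b) = (7 + b)*(27 + b) (u(b) = (7 + b)*(-3*(-9) + b) = (7 + b)*(27 + b))
H = -1/1210 (H = 1/(-13210 + (189 + 93² + 34*93)) = 1/(-13210 + (189 + 8649 + 3162)) = 1/(-13210 + 12000) = 1/(-1210) = -1/1210 ≈ -0.00082645)
H - U(70, y) = -1/1210 - (43 - 52) = -1/1210 - 1*(-9) = -1/1210 + 9 = 10889/1210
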